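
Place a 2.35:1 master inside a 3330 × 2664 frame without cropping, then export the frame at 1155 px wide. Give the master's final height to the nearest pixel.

491 px

At 3330×2664 the master is width-limited, so height = 3330 / 2.350 ≈ 1417.02 px.
Scaling 3330 → 1155 is ×0.3468, so the height becomes 1417.02 × 0.3468 ≈ 491.49 px.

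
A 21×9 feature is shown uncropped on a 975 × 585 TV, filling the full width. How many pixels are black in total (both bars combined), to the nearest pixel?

162964 pixels

That makes the image 417.8571 px tall (975 × 9/21).
Leftover height: 585 − 417.8571 = 167.1429 px.
Across the 975-px span: 167.1429 × 975 ≈ 162964 px.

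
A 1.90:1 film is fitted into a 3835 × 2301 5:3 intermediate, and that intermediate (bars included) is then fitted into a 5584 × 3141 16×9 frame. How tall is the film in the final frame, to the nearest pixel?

Inside the 3835×2301 canvas the film is width-limited at 3835.00 × 2018.42.
The 5:3 canvas is height-limited in 5584×3141, giving 5235.00 × 3141.00; scale factor 1.3651.
Applying the same ×1.3651: 2018.42 → 2755.26.

2755 px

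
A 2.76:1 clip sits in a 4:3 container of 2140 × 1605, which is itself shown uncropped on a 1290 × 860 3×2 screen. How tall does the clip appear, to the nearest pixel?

2.76:1 in 2140×1605: fills the width, so the clip is 2140.00 × 775.36.
4:3 in 1290×860: fills the height, so the intermediate becomes 1146.67 × 860.00 — a scale of ×0.5358.
So the clip's height is 775.36 × 0.5358 ≈ 415.46.

415 px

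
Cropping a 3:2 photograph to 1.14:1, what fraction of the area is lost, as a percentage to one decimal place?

Going from 3:2 to 1.14:1 means cutting width while keeping height.
Area ratio = (1.140)/(1.500) = 76.00%; the remaining 24.00% is cropped out.

24.0%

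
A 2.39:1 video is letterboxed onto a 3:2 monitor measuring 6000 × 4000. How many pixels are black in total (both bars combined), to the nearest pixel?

8937238 pixels

2.39:1 is wider than 3:2, so it spans the full width.
That makes the image 2510.4603 px tall (6000 / 2.390).
Black = 4000 − 2510.4603 = 1489.5397 px.
Bar area = 1489.5397 × 6000 ≈ 8937238 px.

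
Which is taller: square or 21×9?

square = 1 and 21×9 = 2.333; 2.333 > 1. The smaller width-to-height ratio is the taller frame.

square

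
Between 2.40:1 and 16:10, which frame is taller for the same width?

16:10

2.4 and 16:10 = 1.6; 2.4 > 1.6. The smaller width-to-height ratio is the taller frame.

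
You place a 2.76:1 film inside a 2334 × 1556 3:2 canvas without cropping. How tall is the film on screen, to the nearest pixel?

846 px

2.76:1 is wider than 3:2, so it spans the full width.
Content height = 2334 / 2.760 ≈ 845.65 px.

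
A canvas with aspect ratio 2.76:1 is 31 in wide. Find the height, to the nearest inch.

31 / 2.760 = 11.23.

11 in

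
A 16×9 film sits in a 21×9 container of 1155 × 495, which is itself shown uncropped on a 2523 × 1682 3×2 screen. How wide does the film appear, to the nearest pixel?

First fit — 16×9 into 1155×495 spans the height: 880.00 × 495.00.
21×9 in 2523×1682: fills the width, so the intermediate becomes 2523.00 × 1081.29 — a scale of ×2.1844.
The film scales with it: width 880.00 × 2.1844 ≈ 1922.29.

1922 px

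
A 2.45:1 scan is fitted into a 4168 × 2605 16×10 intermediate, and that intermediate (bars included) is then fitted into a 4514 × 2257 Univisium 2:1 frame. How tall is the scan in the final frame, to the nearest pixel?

2.45:1 in 4168×2605: fills the width, so the scan is 4168.00 × 1701.22.
Second fit — the 16×10 canvas into 4514×2257 spans the height: 3611.20 × 2257.00 (×0.8664 from 4168×2605).
The scan scales with it: height 1701.22 × 0.8664 ≈ 1473.96.

1474 px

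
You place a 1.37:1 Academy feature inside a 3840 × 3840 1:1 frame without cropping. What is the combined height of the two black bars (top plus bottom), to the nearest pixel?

1037 px

Since 1.370 > 1.000, the feature is width-limited.
That makes the image 2802.92 px tall (3840 / 1.370).
3840 − 2802.92 = 1037.08 px of bars.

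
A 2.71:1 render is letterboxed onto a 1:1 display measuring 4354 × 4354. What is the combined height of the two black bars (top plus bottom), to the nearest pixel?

2747 px

Since 2.710 > 1.000, the render is width-limited.
Content height = 4354 / 2.710 ≈ 1606.64 px.
Black = 4354 − 1606.64 = 2747.36 px.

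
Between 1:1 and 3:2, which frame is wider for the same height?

1 and 3:2 = 1.5; 1.5 > 1.

3:2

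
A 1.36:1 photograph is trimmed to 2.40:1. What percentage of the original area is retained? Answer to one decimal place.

56.7%

Going from 1.36:1 to 2.40:1 means cutting height while keeping width.
Area ratio = (1.360)/(2.400) = 56.67% retained.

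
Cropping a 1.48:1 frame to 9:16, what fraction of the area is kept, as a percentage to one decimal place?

9:16 is narrower than 1.48:1, so the crop keeps the full height and trims the width.
Fraction kept = (0.562)/(1.480) ≈ 38.01%.

38.0%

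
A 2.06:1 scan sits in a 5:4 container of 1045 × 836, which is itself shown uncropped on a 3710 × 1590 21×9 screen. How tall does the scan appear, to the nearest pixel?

First fit — 2.06:1 into 1045×836 spans the width: 1045.00 × 507.28.
5:4 in 3710×1590: fills the height, so the intermediate becomes 1987.50 × 1590.00 — a scale of ×1.9019.
So the scan's height is 507.28 × 1.9019 ≈ 964.81.

965 px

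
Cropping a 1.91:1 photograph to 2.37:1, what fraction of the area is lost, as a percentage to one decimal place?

The width stays; only height is cut (since 2.37:1 is wider than 1.91:1).
Fraction kept = (1.910)/(2.370) ≈ 80.59%, so 19.41% is lost.

19.4%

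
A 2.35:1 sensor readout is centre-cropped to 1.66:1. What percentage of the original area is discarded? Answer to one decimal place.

29.4%

Going from 2.35:1 to 1.66:1 means cutting width while keeping height.
(1.660)/(2.350) ≈ 0.706 of the area survives, leaving 29.36% discarded.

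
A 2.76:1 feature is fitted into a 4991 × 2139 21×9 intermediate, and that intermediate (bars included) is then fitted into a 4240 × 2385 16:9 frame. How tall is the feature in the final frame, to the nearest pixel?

First fit — 2.76:1 into 4991×2139 spans the width: 4991.00 × 1808.33.
Second fit — the 21×9 canvas into 4240×2385 spans the width: 4240.00 × 1817.14 (×0.8495 from 4991×2139).
The feature scales with it: height 1808.33 × 0.8495 ≈ 1536.23.

1536 px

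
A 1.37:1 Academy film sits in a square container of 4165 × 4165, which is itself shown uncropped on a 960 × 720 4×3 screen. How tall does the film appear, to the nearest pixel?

526 px

First fit — 1.37:1 Academy into 4165×4165 spans the width: 4165.00 × 3040.15.
The square canvas is height-limited in 960×720, giving 720.00 × 720.00; scale factor 0.1729.
The film scales with it: height 3040.15 × 0.1729 ≈ 525.55.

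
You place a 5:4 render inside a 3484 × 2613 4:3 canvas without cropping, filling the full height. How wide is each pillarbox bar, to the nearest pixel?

The render is 2613 × 5/4 ≈ 3266.25 px wide.
Black = 3484 − 3266.25 = 217.75 px, or 108.88 per bar.

109 px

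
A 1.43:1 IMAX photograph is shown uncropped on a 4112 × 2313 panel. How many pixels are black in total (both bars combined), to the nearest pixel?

1860600 pixels

Since 1.430 < 1.778, the photograph is height-limited.
The photograph is 2313 × 1.430 ≈ 3307.5900 px wide.
Leftover width: 4112 − 3307.5900 = 804.4100 px.
Across the 2313-px span: 804.4100 × 2313 ≈ 1860600 px.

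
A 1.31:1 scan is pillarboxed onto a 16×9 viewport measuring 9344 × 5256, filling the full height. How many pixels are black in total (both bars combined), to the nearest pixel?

12922612 pixels

That makes the image 6885.3600 px wide (5256 × 1.310).
Black = 9344 − 6885.3600 = 2458.6400 px.
Across the 5256-px span: 2458.6400 × 5256 ≈ 12922612 px.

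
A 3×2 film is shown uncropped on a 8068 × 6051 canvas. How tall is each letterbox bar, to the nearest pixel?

336 px

3×2 is wider than 4×3, so it spans the full width.
That makes the image 5378.67 px tall (8068 × 2/3).
6051 − 5378.67 = 672.33 px of bars (336.17 each).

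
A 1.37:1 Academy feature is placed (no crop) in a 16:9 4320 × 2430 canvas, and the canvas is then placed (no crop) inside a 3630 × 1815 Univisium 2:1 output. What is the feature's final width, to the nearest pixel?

1.37:1 Academy in 4320×2430: fills the height, so the feature is 3329.10 × 2430.00.
Second fit — the 16:9 canvas into 3630×1815 spans the height: 3226.67 × 1815.00 (×0.7469 from 4320×2430).
Applying the same ×0.7469: 3329.10 → 2486.55.

2487 px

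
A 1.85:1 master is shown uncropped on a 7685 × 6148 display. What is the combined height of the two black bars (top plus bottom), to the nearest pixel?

1994 px

1.85:1 (1.850) > 5:4 (1.250), so the master fills the width.
Content height = 7685 / 1.850 ≈ 4154.05 px.
6148 − 4154.05 = 1993.95 px of bars.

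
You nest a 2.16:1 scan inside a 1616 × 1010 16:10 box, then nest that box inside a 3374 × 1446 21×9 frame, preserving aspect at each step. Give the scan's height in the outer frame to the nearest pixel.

1071 px

Inside the 1616×1010 canvas the scan is width-limited at 1616.00 × 748.15.
16:10 in 3374×1446: fills the height, so the intermediate becomes 2313.60 × 1446.00 — a scale of ×1.4317.
Applying the same ×1.4317: 748.15 → 1071.11.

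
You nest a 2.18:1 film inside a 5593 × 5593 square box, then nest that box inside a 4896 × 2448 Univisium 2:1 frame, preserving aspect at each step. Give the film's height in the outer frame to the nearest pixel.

First fit — 2.18:1 into 5593×5593 spans the width: 5593.00 × 2565.60.
square in 4896×2448: fills the height, so the intermediate becomes 2448.00 × 2448.00 — a scale of ×0.4377.
So the film's height is 2565.60 × 0.4377 ≈ 1122.94.

1123 px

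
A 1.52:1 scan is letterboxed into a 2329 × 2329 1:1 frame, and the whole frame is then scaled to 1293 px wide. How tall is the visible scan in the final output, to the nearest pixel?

At 2329×2329 the scan is width-limited, so height = 2329 / 1.520 ≈ 1532.24 px.
The frame scales by 1293/2329 = 0.5552; 1532.24 × 0.5552 ≈ 850.66 px.

851 px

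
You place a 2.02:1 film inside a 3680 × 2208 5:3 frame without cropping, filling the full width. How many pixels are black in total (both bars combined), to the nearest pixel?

1421282 pixels

The film is 3680 / 2.020 ≈ 1821.7822 px tall.
2208 − 1821.7822 = 386.2178 px of bars.
Across the 3680-px span: 386.2178 × 3680 ≈ 1421282 px.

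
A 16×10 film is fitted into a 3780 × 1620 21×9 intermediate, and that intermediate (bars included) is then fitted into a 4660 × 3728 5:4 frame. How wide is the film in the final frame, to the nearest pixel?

Inside the 3780×1620 canvas the film is height-limited at 2592.00 × 1620.00.
21×9 in 4660×3728: fills the width, so the intermediate becomes 4660.00 × 1997.14 — a scale of ×1.2328.
The film scales with it: width 2592.00 × 1.2328 ≈ 3195.43.

3195 px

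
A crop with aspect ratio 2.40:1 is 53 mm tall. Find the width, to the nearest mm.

127 mm

53 × 2.400 = 127.20.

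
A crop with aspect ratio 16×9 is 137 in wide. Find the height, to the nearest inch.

137 / 16 × 9 = 77.06.

77 in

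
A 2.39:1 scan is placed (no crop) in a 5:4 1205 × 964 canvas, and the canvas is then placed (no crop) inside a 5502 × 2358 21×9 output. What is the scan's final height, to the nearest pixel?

1233 px

First fit — 2.39:1 into 1205×964 spans the width: 1205.00 × 504.18.
5:4 in 5502×2358: fills the height, so the intermediate becomes 2947.50 × 2358.00 — a scale of ×2.4461.
So the scan's height is 504.18 × 2.4461 ≈ 1233.26.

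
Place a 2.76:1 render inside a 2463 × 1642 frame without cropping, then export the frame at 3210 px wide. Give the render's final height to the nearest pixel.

At 2463×1642 the render is width-limited, so height = 2463 / 2.760 ≈ 892.39 px.
Scaling 2463 → 3210 is ×1.3033, so the height becomes 892.39 × 1.3033 ≈ 1163.04 px.

1163 px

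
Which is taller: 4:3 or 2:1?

4:3

4:3 = 1.333 and 2; 2 > 1.333. The smaller width-to-height ratio is the taller frame.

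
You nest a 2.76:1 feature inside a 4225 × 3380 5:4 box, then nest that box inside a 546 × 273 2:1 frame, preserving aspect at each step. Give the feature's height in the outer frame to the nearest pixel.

124 px

First fit — 2.76:1 into 4225×3380 spans the width: 4225.00 × 1530.80.
5:4 in 546×273: fills the height, so the intermediate becomes 341.25 × 273.00 — a scale of ×0.0808.
Applying the same ×0.0808: 1530.80 → 123.64.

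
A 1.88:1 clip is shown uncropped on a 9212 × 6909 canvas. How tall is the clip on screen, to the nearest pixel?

4900 px

Since 1.880 > 1.333, the clip is width-limited.
Content height = 9212 / 1.880 ≈ 4900.00 px.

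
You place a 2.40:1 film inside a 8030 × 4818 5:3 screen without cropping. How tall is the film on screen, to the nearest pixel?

2.40:1 (2.400) > 5:3 (1.667), so the film fills the width.
That makes the image 3345.83 px tall (8030 / 2.400).

3346 px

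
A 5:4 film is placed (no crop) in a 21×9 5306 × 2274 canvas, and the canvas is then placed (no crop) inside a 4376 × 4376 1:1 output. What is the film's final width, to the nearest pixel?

First fit — 5:4 into 5306×2274 spans the height: 2842.50 × 2274.00.
The 21×9 canvas is width-limited in 4376×4376, giving 4376.00 × 1875.43; scale factor 0.8247.
The film scales with it: width 2842.50 × 0.8247 ≈ 2344.29.

2344 px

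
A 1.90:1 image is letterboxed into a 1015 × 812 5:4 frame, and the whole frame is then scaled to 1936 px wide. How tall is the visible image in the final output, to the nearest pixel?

In the 1015×812 frame the image fills the width: height = 1015 / 1.900 ≈ 534.21 px.
Resizing to 1936 px wide multiplies everything by 1.9074: 534.21 → 1018.95 px.

1019 px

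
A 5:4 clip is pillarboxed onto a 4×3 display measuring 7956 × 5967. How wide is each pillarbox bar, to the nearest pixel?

249 px

5:4 (1.250) < 4×3 (1.333), so the clip fills the height.
Content width = 5967 × 5/4 ≈ 7458.75 px.
Leftover width: 7956 − 7458.75 = 497.25 px → 248.62 each side.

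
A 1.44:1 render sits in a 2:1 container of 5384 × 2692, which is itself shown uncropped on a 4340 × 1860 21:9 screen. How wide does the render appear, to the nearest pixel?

1.44:1 in 5384×2692: fills the height, so the render is 3876.48 × 2692.00.
2:1 in 4340×1860: fills the height, so the intermediate becomes 3720.00 × 1860.00 — a scale of ×0.6909.
The render scales with it: width 3876.48 × 0.6909 ≈ 2678.40.

2678 px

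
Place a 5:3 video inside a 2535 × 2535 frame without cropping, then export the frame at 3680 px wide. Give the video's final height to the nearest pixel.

2208 px

Fitted into 2535×2535, the video spans the width; its height is 2535 × 3/5 ≈ 1521.00 px.
Scaling 2535 → 3680 is ×1.4517, so the height becomes 1521.00 × 1.4517 ≈ 2208.00 px.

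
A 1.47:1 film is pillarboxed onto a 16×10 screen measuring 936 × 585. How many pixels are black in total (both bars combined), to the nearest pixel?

44489 pixels

Since 1.470 < 1.600, the film is height-limited.
Content width = 585 × 1.470 ≈ 859.9500 px.
Black = 936 − 859.9500 = 76.0500 px.
Bar area = 76.0500 × 585 ≈ 44489 px.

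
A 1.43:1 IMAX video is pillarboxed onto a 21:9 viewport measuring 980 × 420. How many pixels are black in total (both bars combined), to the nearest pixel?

1.43:1 IMAX (1.430) < 21:9 (2.333), so the video fills the height.
Content width = 420 × 1.430 ≈ 600.6000 px.
Black = 980 − 600.6000 = 379.4000 px.
Bar area = 379.4000 × 420 ≈ 159348 px.

159348 pixels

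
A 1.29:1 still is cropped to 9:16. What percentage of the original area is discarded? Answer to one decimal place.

Going from 1.29:1 to 9:16 means cutting width while keeping height.
Area ratio = (0.562)/(1.290) = 43.60%; the remaining 56.40% is cropped out.

56.4%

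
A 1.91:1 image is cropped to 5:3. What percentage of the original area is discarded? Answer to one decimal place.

Going from 1.91:1 to 5:3 means cutting width while keeping height.
Fraction kept = (1.667)/(1.910) ≈ 87.26%, so 12.74% is lost.

12.7%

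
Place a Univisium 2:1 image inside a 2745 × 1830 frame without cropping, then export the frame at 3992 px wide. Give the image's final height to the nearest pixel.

1996 px

At 2745×1830 the image is width-limited, so height = 2745 × 1/2 ≈ 1372.50 px.
The frame scales by 3992/2745 = 1.4543; 1372.50 × 1.4543 ≈ 1996.00 px.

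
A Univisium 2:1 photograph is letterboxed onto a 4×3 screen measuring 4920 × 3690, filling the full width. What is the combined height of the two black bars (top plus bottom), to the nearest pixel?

1230 px

That makes the image 2460.00 px tall (4920 × 1/2).
Leftover height: 3690 − 2460.00 = 1230.00 px.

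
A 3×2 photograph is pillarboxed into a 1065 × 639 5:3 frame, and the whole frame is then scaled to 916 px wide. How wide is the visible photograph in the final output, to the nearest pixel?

824 px

In the 1065×639 frame the photograph fills the height: width = 639 × 3/2 ≈ 958.50 px.
The frame scales by 916/1065 = 0.8601; 958.50 × 0.8601 ≈ 824.40 px.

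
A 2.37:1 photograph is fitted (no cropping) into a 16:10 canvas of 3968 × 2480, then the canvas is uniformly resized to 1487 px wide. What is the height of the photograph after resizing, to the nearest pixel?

627 px

At 3968×2480 the photograph is width-limited, so height = 3968 / 2.370 ≈ 1674.26 px.
Resizing to 1487 px wide multiplies everything by 0.3747: 1674.26 → 627.43 px.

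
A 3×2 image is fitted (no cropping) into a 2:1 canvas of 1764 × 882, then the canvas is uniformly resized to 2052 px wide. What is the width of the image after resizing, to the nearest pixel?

Fitted into 1764×882, the image spans the height; its width is 882 × 3/2 ≈ 1323.00 px.
Resizing to 2052 px wide multiplies everything by 1.1633: 1323.00 → 1539.00 px.

1539 px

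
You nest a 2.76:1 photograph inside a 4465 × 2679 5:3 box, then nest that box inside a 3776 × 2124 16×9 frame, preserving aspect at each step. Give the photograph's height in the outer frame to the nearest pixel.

1283 px

2.76:1 in 4465×2679: fills the width, so the photograph is 4465.00 × 1617.75.
Second fit — the 5:3 canvas into 3776×2124 spans the height: 3540.00 × 2124.00 (×0.7928 from 4465×2679).
So the photograph's height is 1617.75 × 0.7928 ≈ 1282.61.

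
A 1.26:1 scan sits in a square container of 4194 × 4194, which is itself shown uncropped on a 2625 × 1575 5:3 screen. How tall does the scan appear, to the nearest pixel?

1250 px

Inside the 4194×4194 canvas the scan is width-limited at 4194.00 × 3328.57.
The square canvas is height-limited in 2625×1575, giving 1575.00 × 1575.00; scale factor 0.3755.
The scan scales with it: height 3328.57 × 0.3755 ≈ 1250.00.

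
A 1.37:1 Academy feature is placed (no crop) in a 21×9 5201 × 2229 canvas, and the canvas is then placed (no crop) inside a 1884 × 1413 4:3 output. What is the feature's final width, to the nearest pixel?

1106 px

First fit — 1.37:1 Academy into 5201×2229 spans the height: 3053.73 × 2229.00.
Second fit — the 21×9 canvas into 1884×1413 spans the width: 1884.00 × 807.43 (×0.3622 from 5201×2229).
The feature scales with it: width 3053.73 × 0.3622 ≈ 1106.18.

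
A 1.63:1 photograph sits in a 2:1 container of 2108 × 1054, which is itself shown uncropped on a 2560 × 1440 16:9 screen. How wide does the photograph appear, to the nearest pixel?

2086 px

1.63:1 in 2108×1054: fills the height, so the photograph is 1718.02 × 1054.00.
The 2:1 canvas is width-limited in 2560×1440, giving 2560.00 × 1280.00; scale factor 1.2144.
So the photograph's width is 1718.02 × 1.2144 ≈ 2086.40.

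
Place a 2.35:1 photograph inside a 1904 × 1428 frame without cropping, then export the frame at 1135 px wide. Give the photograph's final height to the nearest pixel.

Fitted into 1904×1428, the photograph spans the width; its height is 1904 / 2.350 ≈ 810.21 px.
Resizing to 1135 px wide multiplies everything by 0.5961: 810.21 → 482.98 px.

483 px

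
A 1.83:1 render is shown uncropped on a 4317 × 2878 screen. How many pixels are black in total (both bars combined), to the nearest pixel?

Since 1.830 > 1.500, the render is width-limited.
Content height = 4317 / 1.830 ≈ 2359.0164 px.
Black = 2878 − 2359.0164 = 518.9836 px.
That's 518.9836 × 4317 ≈ 2240452 black pixels.

2240452 pixels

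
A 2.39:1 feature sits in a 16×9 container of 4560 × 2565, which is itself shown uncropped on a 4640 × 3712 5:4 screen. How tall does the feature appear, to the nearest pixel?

1941 px

2.39:1 in 4560×2565: fills the width, so the feature is 4560.00 × 1907.95.
16×9 in 4640×3712: fills the width, so the intermediate becomes 4640.00 × 2610.00 — a scale of ×1.0175.
So the feature's height is 1907.95 × 1.0175 ≈ 1941.42.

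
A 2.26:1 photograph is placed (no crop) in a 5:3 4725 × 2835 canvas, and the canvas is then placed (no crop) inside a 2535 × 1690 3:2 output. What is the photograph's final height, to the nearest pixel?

1122 px

Inside the 4725×2835 canvas the photograph is width-limited at 4725.00 × 2090.71.
The 5:3 canvas is width-limited in 2535×1690, giving 2535.00 × 1521.00; scale factor 0.5365.
So the photograph's height is 2090.71 × 0.5365 ≈ 1121.68.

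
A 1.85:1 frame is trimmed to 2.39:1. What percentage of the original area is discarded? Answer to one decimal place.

22.6%

2.39:1 is wider than 1.85:1, so the crop keeps the full width and trims the height.
Fraction kept = (1.850)/(2.390) ≈ 77.41%, so 22.59% is lost.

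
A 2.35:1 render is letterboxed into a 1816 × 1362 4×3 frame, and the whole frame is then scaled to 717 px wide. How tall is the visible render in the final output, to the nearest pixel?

305 px

At 1816×1362 the render is width-limited, so height = 1816 / 2.350 ≈ 772.77 px.
Resizing to 717 px wide multiplies everything by 0.3948: 772.77 → 305.11 px.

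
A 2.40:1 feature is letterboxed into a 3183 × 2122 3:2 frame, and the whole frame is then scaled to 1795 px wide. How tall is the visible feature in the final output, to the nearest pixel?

Fitted into 3183×2122, the feature spans the width; its height is 3183 / 2.400 ≈ 1326.25 px.
Scaling 3183 → 1795 is ×0.5639, so the height becomes 1326.25 × 0.5639 ≈ 747.92 px.

748 px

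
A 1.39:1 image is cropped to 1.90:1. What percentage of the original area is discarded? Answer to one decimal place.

26.8%

Going from 1.39:1 to 1.90:1 means cutting height while keeping width.
Area ratio = (1.390)/(1.900) = 73.16%; the remaining 26.84% is cropped out.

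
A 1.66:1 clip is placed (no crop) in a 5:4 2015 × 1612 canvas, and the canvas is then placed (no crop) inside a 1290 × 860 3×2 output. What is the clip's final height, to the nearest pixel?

First fit — 1.66:1 into 2015×1612 spans the width: 2015.00 × 1213.86.
The 5:4 canvas is height-limited in 1290×860, giving 1075.00 × 860.00; scale factor 0.5335.
Applying the same ×0.5335: 1213.86 → 647.59.

648 px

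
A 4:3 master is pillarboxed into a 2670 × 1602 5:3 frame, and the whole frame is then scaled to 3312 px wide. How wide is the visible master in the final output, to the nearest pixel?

At 2670×1602 the master is height-limited, so width = 1602 × 4/3 ≈ 2136.00 px.
Scaling 2670 → 3312 is ×1.2404, so the width becomes 2136.00 × 1.2404 ≈ 2649.60 px.

2650 px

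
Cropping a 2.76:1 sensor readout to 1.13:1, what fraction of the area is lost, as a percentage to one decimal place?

59.1%

1.13:1 is narrower than 2.76:1, so the crop keeps the full height and trims the width.
Fraction kept = (1.130)/(2.760) ≈ 40.94%, so 59.06% is lost.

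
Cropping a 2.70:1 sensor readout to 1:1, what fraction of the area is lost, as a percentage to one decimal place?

63.0%

1:1 is narrower than 2.70:1, so the crop keeps the full height and trims the width.
(1.000)/(2.700) ≈ 0.370 of the area survives, leaving 62.96% discarded.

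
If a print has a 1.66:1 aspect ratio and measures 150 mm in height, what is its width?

249 mm

150 × 1.660 = 249.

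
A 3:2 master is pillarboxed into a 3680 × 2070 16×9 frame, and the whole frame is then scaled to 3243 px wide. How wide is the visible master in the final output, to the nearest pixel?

In the 3680×2070 frame the master fills the height: width = 2070 × 3/2 ≈ 3105.00 px.
Resizing to 3243 px wide multiplies everything by 0.8812: 3105.00 → 2736.28 px.

2736 px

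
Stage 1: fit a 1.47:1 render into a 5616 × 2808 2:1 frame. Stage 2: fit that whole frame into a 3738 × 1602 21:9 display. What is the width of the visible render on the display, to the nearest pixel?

2355 px

First fit — 1.47:1 into 5616×2808 spans the height: 4127.76 × 2808.00.
The 2:1 canvas is height-limited in 3738×1602, giving 3204.00 × 1602.00; scale factor 0.5705.
Applying the same ×0.5705: 4127.76 → 2354.94.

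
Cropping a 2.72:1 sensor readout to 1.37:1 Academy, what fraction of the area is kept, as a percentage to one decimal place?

50.4%

Going from 2.72:1 to 1.37:1 Academy means cutting width while keeping height.
Area ratio = (1.370)/(2.720) = 50.37% retained.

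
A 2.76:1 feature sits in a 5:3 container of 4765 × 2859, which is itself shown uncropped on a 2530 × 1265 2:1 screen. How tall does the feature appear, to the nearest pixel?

2.76:1 in 4765×2859: fills the width, so the feature is 4765.00 × 1726.45.
5:3 in 2530×1265: fills the height, so the intermediate becomes 2108.33 × 1265.00 — a scale of ×0.4425.
The feature scales with it: height 1726.45 × 0.4425 ≈ 763.89.

764 px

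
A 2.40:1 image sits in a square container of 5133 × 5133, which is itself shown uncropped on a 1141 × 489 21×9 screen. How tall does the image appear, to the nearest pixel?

204 px

2.40:1 in 5133×5133: fills the width, so the image is 5133.00 × 2138.75.
square in 1141×489: fills the height, so the intermediate becomes 489.00 × 489.00 — a scale of ×0.0953.
The image scales with it: height 2138.75 × 0.0953 ≈ 203.75.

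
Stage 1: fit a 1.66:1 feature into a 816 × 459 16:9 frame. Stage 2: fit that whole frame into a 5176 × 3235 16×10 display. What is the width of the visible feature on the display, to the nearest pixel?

1.66:1 in 816×459: fills the height, so the feature is 761.94 × 459.00.
The 16:9 canvas is width-limited in 5176×3235, giving 5176.00 × 2911.50; scale factor 6.3431.
The feature scales with it: width 761.94 × 6.3431 ≈ 4833.09.

4833 px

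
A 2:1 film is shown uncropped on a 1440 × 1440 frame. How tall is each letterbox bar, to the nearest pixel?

360 px

2:1 (2.000) > square (1.000), so the film fills the width.
The film is 1440 × 1/2 ≈ 720.00 px tall.
Leftover height: 1440 − 720.00 = 720.00 px → 360.00 each side.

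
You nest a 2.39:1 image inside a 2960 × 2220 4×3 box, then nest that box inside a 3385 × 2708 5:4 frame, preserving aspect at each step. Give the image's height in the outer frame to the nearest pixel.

1416 px

2.39:1 in 2960×2220: fills the width, so the image is 2960.00 × 1238.49.
The 4×3 canvas is width-limited in 3385×2708, giving 3385.00 × 2538.75; scale factor 1.1436.
The image scales with it: height 1238.49 × 1.1436 ≈ 1416.32.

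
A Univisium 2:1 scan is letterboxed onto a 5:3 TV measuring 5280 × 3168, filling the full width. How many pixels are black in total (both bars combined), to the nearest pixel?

2787840 pixels

Content height = 5280 × 1/2 ≈ 2640.0000 px.
Leftover height: 3168 − 2640.0000 = 528.0000 px.
Across the 5280-px span: 528.0000 × 5280 ≈ 2787840 px.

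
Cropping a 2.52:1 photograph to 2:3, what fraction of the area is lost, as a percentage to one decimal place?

2:3 is narrower than 2.52:1, so the crop keeps the full height and trims the width.
(0.667)/(2.520) ≈ 0.265 of the area survives, leaving 73.54% discarded.

73.5%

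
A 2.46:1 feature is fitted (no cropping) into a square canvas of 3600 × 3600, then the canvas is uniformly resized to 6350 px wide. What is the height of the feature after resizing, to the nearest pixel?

At 3600×3600 the feature is width-limited, so height = 3600 / 2.460 ≈ 1463.41 px.
Resizing to 6350 px wide multiplies everything by 1.7639: 1463.41 → 2581.30 px.

2581 px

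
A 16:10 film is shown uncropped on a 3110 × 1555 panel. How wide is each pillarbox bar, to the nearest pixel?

311 px

16:10 is narrower than 2:1, so it spans the full height.
That makes the image 2488.00 px wide (1555 × 16/10).
Black = 3110 − 2488.00 = 622.00 px, or 311.00 per bar.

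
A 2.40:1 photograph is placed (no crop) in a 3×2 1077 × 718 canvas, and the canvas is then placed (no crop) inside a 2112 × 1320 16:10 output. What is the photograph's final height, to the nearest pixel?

Inside the 1077×718 canvas the photograph is width-limited at 1077.00 × 448.75.
Second fit — the 3×2 canvas into 2112×1320 spans the height: 1980.00 × 1320.00 (×1.8384 from 1077×718).
Applying the same ×1.8384: 448.75 → 825.00.

825 px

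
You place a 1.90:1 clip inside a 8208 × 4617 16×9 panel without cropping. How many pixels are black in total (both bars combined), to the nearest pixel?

1.90:1 (1.900) > 16×9 (1.778), so the clip fills the width.
Content height = 8208 / 1.900 ≈ 4320.0000 px.
4617 − 4320.0000 = 297.0000 px of bars.
Across the 8208-px span: 297.0000 × 8208 ≈ 2437776 px.

2437776 pixels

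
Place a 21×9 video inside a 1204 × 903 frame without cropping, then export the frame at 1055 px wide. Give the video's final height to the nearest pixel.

Fitted into 1204×903, the video spans the width; its height is 1204 × 9/21 ≈ 516.00 px.
Scaling 1204 → 1055 is ×0.8762, so the height becomes 516.00 × 0.8762 ≈ 452.14 px.

452 px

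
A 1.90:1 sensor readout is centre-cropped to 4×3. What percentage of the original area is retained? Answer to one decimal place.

4×3 is narrower than 1.90:1, so the crop keeps the full height and trims the width.
Area ratio = (1.333)/(1.900) = 70.18% retained.

70.2%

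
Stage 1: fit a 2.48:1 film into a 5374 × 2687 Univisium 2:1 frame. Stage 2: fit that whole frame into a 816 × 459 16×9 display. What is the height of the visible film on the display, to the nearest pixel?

329 px

Inside the 5374×2687 canvas the film is width-limited at 5374.00 × 2166.94.
Second fit — the Univisium 2:1 canvas into 816×459 spans the width: 816.00 × 408.00 (×0.1518 from 5374×2687).
Applying the same ×0.1518: 2166.94 → 329.03.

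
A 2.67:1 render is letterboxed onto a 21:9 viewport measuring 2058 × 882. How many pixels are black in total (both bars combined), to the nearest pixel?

Since 2.670 > 2.333, the render is width-limited.
Content height = 2058 / 2.670 ≈ 770.7865 px.
Black = 882 − 770.7865 = 111.2135 px.
That's 111.2135 × 2058 ≈ 228877 black pixels.

228877 pixels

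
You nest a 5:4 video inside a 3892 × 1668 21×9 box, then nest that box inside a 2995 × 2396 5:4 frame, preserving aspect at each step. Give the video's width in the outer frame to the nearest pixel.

Inside the 3892×1668 canvas the video is height-limited at 2085.00 × 1668.00.
21×9 in 2995×2396: fills the width, so the intermediate becomes 2995.00 × 1283.57 — a scale of ×0.7695.
So the video's width is 2085.00 × 0.7695 ≈ 1604.46.

1604 px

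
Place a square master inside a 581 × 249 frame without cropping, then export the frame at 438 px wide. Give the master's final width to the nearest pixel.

188 px

In the 581×249 frame the master fills the height: width = 249 × 1/1 ≈ 249.00 px.
The frame scales by 438/581 = 0.7539; 249.00 × 0.7539 ≈ 187.71 px.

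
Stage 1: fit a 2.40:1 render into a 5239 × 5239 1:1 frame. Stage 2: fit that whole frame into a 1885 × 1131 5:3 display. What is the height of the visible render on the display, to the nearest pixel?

471 px

2.40:1 in 5239×5239: fills the width, so the render is 5239.00 × 2182.92.
1:1 in 1885×1131: fills the height, so the intermediate becomes 1131.00 × 1131.00 — a scale of ×0.2159.
The render scales with it: height 2182.92 × 0.2159 ≈ 471.25.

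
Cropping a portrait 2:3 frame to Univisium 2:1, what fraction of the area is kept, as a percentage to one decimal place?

The width stays; only height is cut (since Univisium 2:1 is wider than portrait 2:3).
Fraction kept = (0.667)/(2.000) ≈ 33.33%.

33.3%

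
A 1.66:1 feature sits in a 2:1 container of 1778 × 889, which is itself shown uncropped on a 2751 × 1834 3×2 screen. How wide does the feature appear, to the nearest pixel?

2283 px

Inside the 1778×889 canvas the feature is height-limited at 1475.74 × 889.00.
Second fit — the 2:1 canvas into 2751×1834 spans the width: 2751.00 × 1375.50 (×1.5472 from 1778×889).
The feature scales with it: width 1475.74 × 1.5472 ≈ 2283.33.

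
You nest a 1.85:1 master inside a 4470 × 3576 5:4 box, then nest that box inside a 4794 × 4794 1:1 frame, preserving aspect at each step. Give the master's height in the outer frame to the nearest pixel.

First fit — 1.85:1 into 4470×3576 spans the width: 4470.00 × 2416.22.
Second fit — the 5:4 canvas into 4794×4794 spans the width: 4794.00 × 3835.20 (×1.0725 from 4470×3576).
Applying the same ×1.0725: 2416.22 → 2591.35.

2591 px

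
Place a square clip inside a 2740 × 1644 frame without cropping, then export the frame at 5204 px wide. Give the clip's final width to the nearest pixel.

At 2740×1644 the clip is height-limited, so width = 1644 × 1/1 ≈ 1644.00 px.
Scaling 2740 → 5204 is ×1.8993, so the width becomes 1644.00 × 1.8993 ≈ 3122.40 px.

3122 px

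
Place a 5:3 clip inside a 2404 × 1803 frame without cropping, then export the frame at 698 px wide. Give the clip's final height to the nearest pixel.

419 px

At 2404×1803 the clip is width-limited, so height = 2404 × 3/5 ≈ 1442.40 px.
The frame scales by 698/2404 = 0.2903; 1442.40 × 0.2903 ≈ 418.80 px.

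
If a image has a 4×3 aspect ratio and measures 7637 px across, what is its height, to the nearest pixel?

At 4×3, 7637 × 3/4 ≈ 5727.75.

5728 px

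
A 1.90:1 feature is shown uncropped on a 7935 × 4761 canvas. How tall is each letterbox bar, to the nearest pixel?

Since 1.900 > 1.667, the feature is width-limited.
Content height = 7935 / 1.900 ≈ 4176.32 px.
Leftover height: 4761 − 4176.32 = 584.68 px → 292.34 each side.

292 px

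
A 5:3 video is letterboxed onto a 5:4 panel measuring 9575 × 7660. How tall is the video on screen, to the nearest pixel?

Since 1.667 > 1.250, the video is width-limited.
Content height = 9575 × 3/5 ≈ 5745.00 px.

5745 px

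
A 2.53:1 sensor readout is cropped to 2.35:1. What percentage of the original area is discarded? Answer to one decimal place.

7.1%

The height stays; only width is cut (since 2.35:1 is narrower than 2.53:1).
Area ratio = (2.350)/(2.530) = 92.89%; the remaining 7.11% is cropped out.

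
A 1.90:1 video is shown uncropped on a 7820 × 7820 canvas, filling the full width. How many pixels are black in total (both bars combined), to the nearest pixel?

That makes the image 4115.7895 px tall (7820 / 1.900).
Leftover height: 7820 − 4115.7895 = 3704.2105 px.
Across the 7820-px span: 3704.2105 × 7820 ≈ 28966926 px.

28966926 pixels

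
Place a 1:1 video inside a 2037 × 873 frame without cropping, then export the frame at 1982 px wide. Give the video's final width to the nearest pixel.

Fitted into 2037×873, the video spans the height; its width is 873 × 1/1 ≈ 873.00 px.
Resizing to 1982 px wide multiplies everything by 0.9730: 873.00 → 849.43 px.

849 px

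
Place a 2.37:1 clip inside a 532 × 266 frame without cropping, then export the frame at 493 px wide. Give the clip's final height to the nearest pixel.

208 px

In the 532×266 frame the clip fills the width: height = 532 / 2.370 ≈ 224.47 px.
Scaling 532 → 493 is ×0.9267, so the height becomes 224.47 × 0.9267 ≈ 208.02 px.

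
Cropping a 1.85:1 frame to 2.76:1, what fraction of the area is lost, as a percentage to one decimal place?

33.0%

Going from 1.85:1 to 2.76:1 means cutting height while keeping width.
(1.850)/(2.760) ≈ 0.670 of the area survives, leaving 32.97% discarded.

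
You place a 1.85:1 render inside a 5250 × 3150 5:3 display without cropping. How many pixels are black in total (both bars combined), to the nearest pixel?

1.85:1 (1.850) > 5:3 (1.667), so the render fills the width.
Content height = 5250 / 1.850 ≈ 2837.8378 px.
Black = 3150 − 2837.8378 = 312.1622 px.
Across the 5250-px span: 312.1622 × 5250 ≈ 1638851 px.

1638851 pixels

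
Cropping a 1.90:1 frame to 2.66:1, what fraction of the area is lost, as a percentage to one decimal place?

Going from 1.90:1 to 2.66:1 means cutting height while keeping width.
(1.900)/(2.660) ≈ 0.714 of the area survives, leaving 28.57% discarded.

28.6%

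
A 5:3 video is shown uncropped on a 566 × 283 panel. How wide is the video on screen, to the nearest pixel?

472 px

5:3 (1.667) < 2:1 (2.000), so the video fills the height.
The video is 283 × 5/3 ≈ 471.67 px wide.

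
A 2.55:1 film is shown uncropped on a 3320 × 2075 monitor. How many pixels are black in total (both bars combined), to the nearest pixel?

2566490 pixels

2.55:1 (2.550) > 16×10 (1.600), so the film fills the width.
The film is 3320 / 2.550 ≈ 1301.9608 px tall.
Black = 2075 − 1301.9608 = 773.0392 px.
Across the 3320-px span: 773.0392 × 3320 ≈ 2566490 px.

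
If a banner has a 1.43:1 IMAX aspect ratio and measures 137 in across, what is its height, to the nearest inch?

96 in

137 / 1.430 = 95.80.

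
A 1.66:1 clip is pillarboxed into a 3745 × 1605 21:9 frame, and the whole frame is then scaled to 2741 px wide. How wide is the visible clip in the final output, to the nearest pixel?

1950 px

In the 3745×1605 frame the clip fills the height: width = 1605 × 1.660 ≈ 2664.30 px.
Resizing to 2741 px wide multiplies everything by 0.7319: 2664.30 → 1950.03 px.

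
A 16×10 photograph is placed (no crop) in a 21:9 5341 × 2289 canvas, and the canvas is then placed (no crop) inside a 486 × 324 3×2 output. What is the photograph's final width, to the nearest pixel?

First fit — 16×10 into 5341×2289 spans the height: 3662.40 × 2289.00.
21:9 in 486×324: fills the width, so the intermediate becomes 486.00 × 208.29 — a scale of ×0.0910.
So the photograph's width is 3662.40 × 0.0910 ≈ 333.26.

333 px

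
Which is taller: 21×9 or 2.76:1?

21×9

21×9 = 2.333 and 2.76; 2.76 > 2.333. The smaller width-to-height ratio is the taller frame.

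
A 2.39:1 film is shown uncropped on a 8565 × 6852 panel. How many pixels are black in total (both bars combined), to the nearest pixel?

27993144 pixels

2.39:1 (2.390) > 5:4 (1.250), so the film fills the width.
That makes the image 3583.6820 px tall (8565 / 2.390).
6852 − 3583.6820 = 3268.3180 px of bars.
Across the 8565-px span: 3268.3180 × 8565 ≈ 27993144 px.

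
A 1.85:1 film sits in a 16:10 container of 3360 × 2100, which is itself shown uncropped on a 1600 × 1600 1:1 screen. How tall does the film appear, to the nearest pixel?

865 px

First fit — 1.85:1 into 3360×2100 spans the width: 3360.00 × 1816.22.
Second fit — the 16:10 canvas into 1600×1600 spans the width: 1600.00 × 1000.00 (×0.4762 from 3360×2100).
Applying the same ×0.4762: 1816.22 → 864.86.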